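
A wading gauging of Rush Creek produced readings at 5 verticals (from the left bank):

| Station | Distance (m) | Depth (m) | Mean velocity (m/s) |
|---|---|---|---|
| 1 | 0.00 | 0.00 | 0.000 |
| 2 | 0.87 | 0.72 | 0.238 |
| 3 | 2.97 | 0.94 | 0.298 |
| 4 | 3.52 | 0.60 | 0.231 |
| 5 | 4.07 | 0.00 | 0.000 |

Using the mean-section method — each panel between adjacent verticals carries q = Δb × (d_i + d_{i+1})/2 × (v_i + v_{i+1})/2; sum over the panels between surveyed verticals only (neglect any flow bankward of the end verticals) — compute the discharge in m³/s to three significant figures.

0.635 m³/s

Panel 1-2: Δb = 0.87 m, d̄ = (0.00+0.72)/2 = 0.36, v̄ = (0.000+0.238)/2 = 0.119 → q = 0.87×0.36×0.119 = 0.03727 m³/s
Panel 2-3: Δb = 2.1 m, d̄ = (0.72+0.94)/2 = 0.83, v̄ = (0.238+0.298)/2 = 0.268 → q = 2.1×0.83×0.268 = 0.4671 m³/s
Panel 3-4: Δb = 0.55 m, d̄ = (0.94+0.60)/2 = 0.77, v̄ = (0.298+0.231)/2 = 0.2645 → q = 0.55×0.77×0.2645 = 0.1120 m³/s
Panel 4-5: Δb = 0.55 m, d̄ = (0.60+0.00)/2 = 0.3, v̄ = (0.231+0.000)/2 = 0.1155 → q = 0.55×0.3×0.1155 = 0.01906 m³/s
Q = Σ q = 0.6355 m³/s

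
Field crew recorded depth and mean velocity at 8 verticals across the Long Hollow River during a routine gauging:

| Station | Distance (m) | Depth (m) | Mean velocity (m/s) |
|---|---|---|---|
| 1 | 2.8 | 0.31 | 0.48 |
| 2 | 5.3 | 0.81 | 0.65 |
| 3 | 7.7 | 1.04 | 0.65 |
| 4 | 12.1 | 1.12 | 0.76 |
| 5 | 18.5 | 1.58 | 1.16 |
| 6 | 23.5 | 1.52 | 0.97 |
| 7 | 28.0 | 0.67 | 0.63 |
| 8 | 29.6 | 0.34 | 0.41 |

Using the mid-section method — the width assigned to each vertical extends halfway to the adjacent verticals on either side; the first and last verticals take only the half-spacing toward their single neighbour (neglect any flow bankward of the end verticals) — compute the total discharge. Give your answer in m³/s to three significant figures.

w_1 = (5.3 − 2.8)/2 = 1.25 m; q_1 = 0.48 × 0.31 × 1.25 = 0.1860 m³/s
w_2 = (7.7 − 2.8)/2 = 2.45 m; q_2 = 0.65 × 0.81 × 2.45 = 1.290 m³/s
w_3 = (12.1 − 5.3)/2 = 3.4 m; q_3 = 0.65 × 1.04 × 3.4 = 2.298 m³/s
w_4 = (18.5 − 7.7)/2 = 5.4 m; q_4 = 0.76 × 1.12 × 5.4 = 4.596 m³/s
w_5 = (23.5 − 12.1)/2 = 5.7 m; q_5 = 1.16 × 1.58 × 5.7 = 10.45 m³/s
w_6 = (28.0 − 18.5)/2 = 4.75 m; q_6 = 0.97 × 1.52 × 4.75 = 7.003 m³/s
w_7 = (29.6 − 23.5)/2 = 3.05 m; q_7 = 0.63 × 0.67 × 3.05 = 1.287 m³/s
w_8 = (29.6 − 28.0)/2 = 0.8 m; q_8 = 0.41 × 0.34 × 0.8 = 0.1115 m³/s
Q = Σ qᵢ = 27.22 m³/s

27.2 m³/s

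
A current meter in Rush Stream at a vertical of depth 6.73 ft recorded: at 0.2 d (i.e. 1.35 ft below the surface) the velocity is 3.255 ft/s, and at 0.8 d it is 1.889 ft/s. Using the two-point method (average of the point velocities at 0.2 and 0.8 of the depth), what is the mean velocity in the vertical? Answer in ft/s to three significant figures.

2.57 ft/s

v̄ = (3.255 + 1.889) / 2 = 2.572 ft/s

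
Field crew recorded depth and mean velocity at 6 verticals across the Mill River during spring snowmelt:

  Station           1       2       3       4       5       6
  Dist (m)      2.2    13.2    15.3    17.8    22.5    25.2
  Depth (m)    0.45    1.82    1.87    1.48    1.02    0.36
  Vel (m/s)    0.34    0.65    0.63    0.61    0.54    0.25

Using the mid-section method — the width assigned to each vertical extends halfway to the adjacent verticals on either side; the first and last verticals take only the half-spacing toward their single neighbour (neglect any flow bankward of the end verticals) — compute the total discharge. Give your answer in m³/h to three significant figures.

w_1 = (13.2 − 2.2)/2 = 5.5 m; q_1 = 0.34 × 0.45 × 5.5 = 0.8415 m³/s
w_2 = (15.3 − 2.2)/2 = 6.55 m; q_2 = 0.65 × 1.82 × 6.55 = 7.749 m³/s
w_3 = (17.8 − 13.2)/2 = 2.3 m; q_3 = 0.63 × 1.87 × 2.3 = 2.710 m³/s
w_4 = (22.5 − 15.3)/2 = 3.6 m; q_4 = 0.61 × 1.48 × 3.6 = 3.250 m³/s
w_5 = (25.2 − 17.8)/2 = 3.7 m; q_5 = 0.54 × 1.02 × 3.7 = 2.038 m³/s
w_6 = (25.2 − 22.5)/2 = 1.35 m; q_6 = 0.25 × 0.36 × 1.35 = 0.1215 m³/s
Q = Σ qᵢ = 16.71 m³/s
= 16.71 × 3600 = 60150 m³/h

60200 m³/h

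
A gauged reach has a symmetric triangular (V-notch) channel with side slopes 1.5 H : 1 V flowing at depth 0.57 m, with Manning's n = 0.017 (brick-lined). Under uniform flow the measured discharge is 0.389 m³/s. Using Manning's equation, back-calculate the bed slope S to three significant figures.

A = z·y² = 1.5×0.57² = 0.4874 m²
P = 2y√(1+z²) = 2×0.57×√(1+1.5²) = 2.055 m
R = A/P = 0.4874/2.055 = 0.2371 m
S = (Q·n / (1·A·R^(2/3)))² = (0.389×0.017 / (1×0.4874×0.3831))² = 0.001254

0.00125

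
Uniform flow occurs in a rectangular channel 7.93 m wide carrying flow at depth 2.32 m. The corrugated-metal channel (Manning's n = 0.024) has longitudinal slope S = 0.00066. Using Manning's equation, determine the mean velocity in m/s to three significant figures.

A = b·y = 7.93 × 2.32 = 18.40 m²
P = b + 2y = 7.93 + 2×2.32 = 12.57 m
R = A/P = 18.40/12.57 = 1.464 m
Q = (1/n)·A·R^(2/3)·S^(1/2) = (1/0.024) × 18.40 × 1.464^(2/3) × 0.00066^(1/2) = 25.39 m³/s
V = Q/A = 25.39/18.40 = 1.380 m/s

1.38 m/s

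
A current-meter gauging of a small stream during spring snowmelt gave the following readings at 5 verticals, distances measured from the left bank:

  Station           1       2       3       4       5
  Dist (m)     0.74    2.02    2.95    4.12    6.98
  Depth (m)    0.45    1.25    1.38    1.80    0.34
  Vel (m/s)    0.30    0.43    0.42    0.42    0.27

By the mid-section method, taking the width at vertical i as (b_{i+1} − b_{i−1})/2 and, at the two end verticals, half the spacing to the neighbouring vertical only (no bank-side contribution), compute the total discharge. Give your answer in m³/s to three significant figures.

2.94 m³/s

w_1 = (2.02 − 0.74)/2 = 0.64 m; q_1 = 0.30 × 0.45 × 0.64 = 0.08640 m³/s
w_2 = (2.95 − 0.74)/2 = 1.105 m; q_2 = 0.43 × 1.25 × 1.105 = 0.5939 m³/s
w_3 = (4.12 − 2.02)/2 = 1.05 m; q_3 = 0.42 × 1.38 × 1.05 = 0.6086 m³/s
w_4 = (6.98 − 2.95)/2 = 2.015 m; q_4 = 0.42 × 1.80 × 2.015 = 1.523 m³/s
w_5 = (6.98 − 4.12)/2 = 1.43 m; q_5 = 0.27 × 0.34 × 1.43 = 0.1313 m³/s
Q = Σ qᵢ = 2.944 m³/s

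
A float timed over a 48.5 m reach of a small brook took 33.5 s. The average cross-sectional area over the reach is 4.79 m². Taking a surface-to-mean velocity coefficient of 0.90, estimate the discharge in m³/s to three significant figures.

6.24 m³/s

v_surface = L / t̄ = 48.5 / 33.5 = 1.448 m/s
v_mean = 0.90 × 1.448 = 1.303 m/s
Q = A × v_mean = 4.79 × 1.303 = 6.241 m³/s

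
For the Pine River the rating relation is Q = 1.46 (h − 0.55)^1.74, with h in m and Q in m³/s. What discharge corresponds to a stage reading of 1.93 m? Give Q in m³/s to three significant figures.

2.56 m³/s

Q = 1.46 × (1.93 − 0.55)^1.74 = 1.46 × 1.38^1.74 = 2.557 m³/s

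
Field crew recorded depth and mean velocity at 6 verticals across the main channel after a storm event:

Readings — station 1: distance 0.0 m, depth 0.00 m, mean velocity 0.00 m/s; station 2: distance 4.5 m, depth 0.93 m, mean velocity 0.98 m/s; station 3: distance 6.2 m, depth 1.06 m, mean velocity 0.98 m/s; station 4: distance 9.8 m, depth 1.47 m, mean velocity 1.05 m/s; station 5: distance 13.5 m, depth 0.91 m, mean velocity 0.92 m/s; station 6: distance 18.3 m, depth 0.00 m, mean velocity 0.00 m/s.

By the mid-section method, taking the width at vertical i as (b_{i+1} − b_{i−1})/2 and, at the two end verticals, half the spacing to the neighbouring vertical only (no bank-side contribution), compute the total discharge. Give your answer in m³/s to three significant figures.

w_2 = (6.2 − 0.0)/2 = 3.1 m; q_2 = 0.98 × 0.93 × 3.1 = 2.825 m³/s
w_3 = (9.8 − 4.5)/2 = 2.65 m; q_3 = 0.98 × 1.06 × 2.65 = 2.753 m³/s
w_4 = (13.5 − 6.2)/2 = 3.65 m; q_4 = 1.05 × 1.47 × 3.65 = 5.634 m³/s
w_5 = (18.3 − 9.8)/2 = 4.25 m; q_5 = 0.92 × 0.91 × 4.25 = 3.558 m³/s
Stations 1, 6 contribute zero (depth or velocity is 0).
Q = Σ qᵢ = 14.77 m³/s

14.8 m³/s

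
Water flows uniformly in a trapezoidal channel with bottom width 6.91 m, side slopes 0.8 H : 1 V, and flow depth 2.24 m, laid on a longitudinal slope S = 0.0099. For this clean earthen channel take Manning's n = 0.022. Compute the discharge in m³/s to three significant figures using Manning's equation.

A = (b + z·y)·y = (6.91 + 0.8×2.24)×2.24 = 19.49 m²
P = b + 2y√(1+z²) = 6.91 + 2×2.24×√(1+0.8²) = 12.65 m
R = A/P = 19.49/12.65 = 1.541 m
Q = (1/n)·A·R^(2/3)·S^(1/2) = (1/0.022) × 19.49 × 1.541^(2/3) × 0.0099^(1/2) = 117.6 m³/s

118 m³/s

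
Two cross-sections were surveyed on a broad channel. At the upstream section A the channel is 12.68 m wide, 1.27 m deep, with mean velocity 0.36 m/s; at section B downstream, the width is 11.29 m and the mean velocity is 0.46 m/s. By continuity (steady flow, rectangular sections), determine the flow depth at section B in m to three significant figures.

1.12 m

Q = A₁V₁ = (12.68×1.27) × 0.36 = 5.797 m³/s
d₂ = Q/(b₂ V₂) = 5.797/(11.29×0.46) = 1.116 m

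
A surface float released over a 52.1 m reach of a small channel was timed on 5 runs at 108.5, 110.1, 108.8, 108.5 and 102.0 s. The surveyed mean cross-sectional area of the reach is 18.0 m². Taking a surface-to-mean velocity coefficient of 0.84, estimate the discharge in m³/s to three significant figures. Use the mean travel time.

t̄ = (108.5 + 110.1 + 108.8 + 108.5 + 102.0) / 5 = 107.58 s
v_surface = L / t̄ = 52.1 / 107.58 = 0.4843 m/s
v_mean = 0.84 × 0.4843 = 0.4068 m/s
Q = A × v_mean = 18.0 × 0.4068 = 7.322 m³/s

7.32 m³/s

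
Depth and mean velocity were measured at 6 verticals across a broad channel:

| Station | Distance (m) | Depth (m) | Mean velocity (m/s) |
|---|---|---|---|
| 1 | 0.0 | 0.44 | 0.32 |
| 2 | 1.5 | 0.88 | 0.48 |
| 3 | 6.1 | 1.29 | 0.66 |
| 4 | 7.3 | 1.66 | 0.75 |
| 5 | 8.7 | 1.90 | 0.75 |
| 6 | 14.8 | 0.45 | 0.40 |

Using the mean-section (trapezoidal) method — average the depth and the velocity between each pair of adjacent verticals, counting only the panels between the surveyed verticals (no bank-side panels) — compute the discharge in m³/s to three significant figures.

10.5 m³/s

Panel 1-2: Δb = 1.5 m, d̄ = (0.44+0.88)/2 = 0.66, v̄ = (0.32+0.48)/2 = 0.4 → q = 1.5×0.66×0.4 = 0.3960 m³/s
Panel 2-3: Δb = 4.6 m, d̄ = (0.88+1.29)/2 = 1.085, v̄ = (0.48+0.66)/2 = 0.57 → q = 4.6×1.085×0.57 = 2.845 m³/s
Panel 3-4: Δb = 1.2 m, d̄ = (1.29+1.66)/2 = 1.475, v̄ = (0.66+0.75)/2 = 0.705 → q = 1.2×1.475×0.705 = 1.248 m³/s
Panel 4-5: Δb = 1.4 m, d̄ = (1.66+1.90)/2 = 1.78, v̄ = (0.75+0.75)/2 = 0.75 → q = 1.4×1.78×0.75 = 1.869 m³/s
Panel 5-6: Δb = 6.1 m, d̄ = (1.90+0.45)/2 = 1.175, v̄ = (0.75+0.40)/2 = 0.575 → q = 6.1×1.175×0.575 = 4.121 m³/s
Q = Σ q = 10.48 m³/s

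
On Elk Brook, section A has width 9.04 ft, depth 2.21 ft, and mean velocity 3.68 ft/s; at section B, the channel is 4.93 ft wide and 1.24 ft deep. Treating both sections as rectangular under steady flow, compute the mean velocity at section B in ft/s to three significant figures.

Q = A₁V₁ = (9.04×2.21) × 3.68 = 73.52 ft³/s
A₂ = 4.93 × 1.24 = 6.113 ft²
V₂ = Q/A₂ = 73.52/6.113 = 12.03 ft/s

12.0 ft/s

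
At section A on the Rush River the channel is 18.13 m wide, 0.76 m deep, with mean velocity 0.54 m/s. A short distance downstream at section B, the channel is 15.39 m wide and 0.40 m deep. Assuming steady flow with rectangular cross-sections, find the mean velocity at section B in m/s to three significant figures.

1.21 m/s

Q = A₁V₁ = (18.13×0.76) × 0.54 = 7.441 m³/s
A₂ = 15.39 × 0.40 = 6.156 m²
V₂ = Q/A₂ = 7.441/6.156 = 1.209 m/s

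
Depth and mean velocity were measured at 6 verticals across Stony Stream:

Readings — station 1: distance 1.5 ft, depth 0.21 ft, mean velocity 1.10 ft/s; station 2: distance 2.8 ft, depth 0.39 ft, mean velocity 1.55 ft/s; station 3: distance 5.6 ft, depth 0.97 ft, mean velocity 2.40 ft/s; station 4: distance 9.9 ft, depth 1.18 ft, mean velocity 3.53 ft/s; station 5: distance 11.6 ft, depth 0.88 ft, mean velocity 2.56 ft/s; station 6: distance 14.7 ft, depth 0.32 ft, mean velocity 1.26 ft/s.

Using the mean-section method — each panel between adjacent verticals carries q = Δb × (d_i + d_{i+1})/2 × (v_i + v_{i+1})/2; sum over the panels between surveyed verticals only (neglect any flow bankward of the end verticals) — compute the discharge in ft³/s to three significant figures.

26.9 ft³/s

Panel 1-2: Δb = 1.3 ft, d̄ = (0.21+0.39)/2 = 0.3, v̄ = (1.10+1.55)/2 = 1.325 → q = 1.3×0.3×1.325 = 0.5168 ft³/s
Panel 2-3: Δb = 2.8 ft, d̄ = (0.39+0.97)/2 = 0.68, v̄ = (1.55+2.40)/2 = 1.975 → q = 2.8×0.68×1.975 = 3.760 ft³/s
Panel 3-4: Δb = 4.3 ft, d̄ = (0.97+1.18)/2 = 1.075, v̄ = (2.40+3.53)/2 = 2.965 → q = 4.3×1.075×2.965 = 13.71 ft³/s
Panel 4-5: Δb = 1.7 ft, d̄ = (1.18+0.88)/2 = 1.03, v̄ = (3.53+2.56)/2 = 3.045 → q = 1.7×1.03×3.045 = 5.332 ft³/s
Panel 5-6: Δb = 3.1 ft, d̄ = (0.88+0.32)/2 = 0.6, v̄ = (2.56+1.26)/2 = 1.91 → q = 3.1×0.6×1.91 = 3.553 ft³/s
Q = Σ q = 26.87 ft³/s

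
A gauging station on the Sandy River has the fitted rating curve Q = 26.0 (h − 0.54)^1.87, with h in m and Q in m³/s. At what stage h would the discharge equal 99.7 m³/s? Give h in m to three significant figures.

h − h₀ = (Q/C)^(1/b) = (99.7/26.0)^(1/1.87) = 2.052 m
h = 0.54 + 2.052 = 2.592 m

2.59 m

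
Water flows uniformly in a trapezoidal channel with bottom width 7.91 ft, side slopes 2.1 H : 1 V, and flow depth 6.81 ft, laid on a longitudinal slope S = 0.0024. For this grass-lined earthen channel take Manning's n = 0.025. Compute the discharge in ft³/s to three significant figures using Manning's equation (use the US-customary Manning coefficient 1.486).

A = (b + z·y)·y = (7.91 + 2.1×6.81)×6.81 = 151.3 ft²
P = b + 2y√(1+z²) = 7.91 + 2×6.81×√(1+2.1²) = 39.59 ft
R = A/P = 151.3/39.59 = 3.821 ft
Q = (1.486/n)·A·R^(2/3)·S^(1/2) = (1.486/0.025) × 151.3 × 3.821^(2/3) × 0.0024^(1/2) = 1076 ft³/s

1080 ft³/s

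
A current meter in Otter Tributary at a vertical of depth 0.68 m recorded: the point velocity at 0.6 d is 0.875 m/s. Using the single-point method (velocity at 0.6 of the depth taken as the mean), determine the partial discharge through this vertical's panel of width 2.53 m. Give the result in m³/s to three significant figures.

1.51 m³/s

v̄ = v₀.₆ = 0.875 m/s
q = v̄ × d × w = 0.8750 × 0.68 × 2.53 = 1.505 m³/s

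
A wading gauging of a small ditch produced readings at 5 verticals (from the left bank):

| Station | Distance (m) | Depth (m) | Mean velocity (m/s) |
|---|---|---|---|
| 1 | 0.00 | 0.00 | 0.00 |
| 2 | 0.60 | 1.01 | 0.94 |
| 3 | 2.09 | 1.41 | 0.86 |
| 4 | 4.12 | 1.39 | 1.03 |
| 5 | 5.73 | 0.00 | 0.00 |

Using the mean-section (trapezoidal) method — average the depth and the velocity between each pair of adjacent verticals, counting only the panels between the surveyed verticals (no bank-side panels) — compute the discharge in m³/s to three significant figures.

Panel 1-2: Δb = 0.6 m, d̄ = (0.00+1.01)/2 = 0.505, v̄ = (0.00+0.94)/2 = 0.47 → q = 0.6×0.505×0.47 = 0.1424 m³/s
Panel 2-3: Δb = 1.49 m, d̄ = (1.01+1.41)/2 = 1.21, v̄ = (0.94+0.86)/2 = 0.9 → q = 1.49×1.21×0.9 = 1.623 m³/s
Panel 3-4: Δb = 2.03 m, d̄ = (1.41+1.39)/2 = 1.4, v̄ = (0.86+1.03)/2 = 0.945 → q = 2.03×1.4×0.945 = 2.686 m³/s
Panel 4-5: Δb = 1.61 m, d̄ = (1.39+0.00)/2 = 0.695, v̄ = (1.03+0.00)/2 = 0.515 → q = 1.61×0.695×0.515 = 0.5763 m³/s
Q = Σ q = 5.027 m³/s

5.03 m³/s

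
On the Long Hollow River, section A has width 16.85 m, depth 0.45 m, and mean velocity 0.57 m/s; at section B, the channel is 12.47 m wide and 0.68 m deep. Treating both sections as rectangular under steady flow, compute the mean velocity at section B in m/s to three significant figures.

Q = A₁V₁ = (16.85×0.45) × 0.57 = 4.322 m³/s
A₂ = 12.47 × 0.68 = 8.480 m²
V₂ = Q/A₂ = 4.322/8.480 = 0.5097 m/s

0.510 m/s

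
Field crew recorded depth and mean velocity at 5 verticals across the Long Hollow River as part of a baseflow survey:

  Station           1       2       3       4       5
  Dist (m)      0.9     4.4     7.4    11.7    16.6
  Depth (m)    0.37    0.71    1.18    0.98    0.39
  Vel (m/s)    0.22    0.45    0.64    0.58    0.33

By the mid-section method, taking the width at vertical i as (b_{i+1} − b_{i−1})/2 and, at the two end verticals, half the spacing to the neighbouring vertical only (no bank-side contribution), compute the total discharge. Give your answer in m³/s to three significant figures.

6.87 m³/s

w_1 = (4.4 − 0.9)/2 = 1.75 m; q_1 = 0.22 × 0.37 × 1.75 = 0.1425 m³/s
w_2 = (7.4 − 0.9)/2 = 3.25 m; q_2 = 0.45 × 0.71 × 3.25 = 1.038 m³/s
w_3 = (11.7 − 4.4)/2 = 3.65 m; q_3 = 0.64 × 1.18 × 3.65 = 2.756 m³/s
w_4 = (16.6 − 7.4)/2 = 4.6 m; q_4 = 0.58 × 0.98 × 4.6 = 2.615 m³/s
w_5 = (16.6 − 11.7)/2 = 2.45 m; q_5 = 0.33 × 0.39 × 2.45 = 0.3153 m³/s
Q = Σ qᵢ = 6.867 m³/s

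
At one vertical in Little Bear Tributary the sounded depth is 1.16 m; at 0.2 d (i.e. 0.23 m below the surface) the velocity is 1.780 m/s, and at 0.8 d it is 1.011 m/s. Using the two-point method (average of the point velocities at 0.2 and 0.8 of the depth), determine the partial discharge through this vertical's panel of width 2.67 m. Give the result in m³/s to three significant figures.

4.32 m³/s

v̄ = (1.780 + 1.011) / 2 = 1.396 m/s
q = v̄ × d × w = 1.396 × 1.16 × 2.67 = 4.322 m³/s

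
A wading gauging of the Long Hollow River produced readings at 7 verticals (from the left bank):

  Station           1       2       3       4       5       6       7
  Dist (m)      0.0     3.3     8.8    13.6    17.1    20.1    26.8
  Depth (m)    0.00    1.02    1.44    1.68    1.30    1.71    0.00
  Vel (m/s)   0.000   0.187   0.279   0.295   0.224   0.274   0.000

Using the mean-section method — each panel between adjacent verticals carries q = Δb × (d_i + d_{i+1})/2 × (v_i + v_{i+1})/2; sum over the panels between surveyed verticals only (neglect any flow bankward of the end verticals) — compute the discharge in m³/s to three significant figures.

Panel 1-2: Δb = 3.3 m, d̄ = (0.00+1.02)/2 = 0.51, v̄ = (0.000+0.187)/2 = 0.0935 → q = 3.3×0.51×0.0935 = 0.1574 m³/s
Panel 2-3: Δb = 5.5 m, d̄ = (1.02+1.44)/2 = 1.23, v̄ = (0.187+0.279)/2 = 0.233 → q = 5.5×1.23×0.233 = 1.576 m³/s
Panel 3-4: Δb = 4.8 m, d̄ = (1.44+1.68)/2 = 1.56, v̄ = (0.279+0.295)/2 = 0.287 → q = 4.8×1.56×0.287 = 2.149 m³/s
Panel 4-5: Δb = 3.5 m, d̄ = (1.68+1.30)/2 = 1.49, v̄ = (0.295+0.224)/2 = 0.2595 → q = 3.5×1.49×0.2595 = 1.353 m³/s
Panel 5-6: Δb = 3 m, d̄ = (1.30+1.71)/2 = 1.505, v̄ = (0.224+0.274)/2 = 0.249 → q = 3×1.505×0.249 = 1.124 m³/s
Panel 6-7: Δb = 6.7 m, d̄ = (1.71+0.00)/2 = 0.855, v̄ = (0.274+0.000)/2 = 0.137 → q = 6.7×0.855×0.137 = 0.7848 m³/s
Q = Σ q = 7.145 m³/s

7.14 m³/s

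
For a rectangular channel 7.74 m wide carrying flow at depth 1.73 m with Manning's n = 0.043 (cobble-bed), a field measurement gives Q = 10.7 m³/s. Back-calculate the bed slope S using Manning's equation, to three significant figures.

A = b·y = 7.74 × 1.73 = 13.39 m²
P = b + 2y = 7.74 + 2×1.73 = 11.20 m
R = A/P = 13.39/11.20 = 1.196 m
S = (Q·n / (1·A·R^(2/3)))² = (10.7×0.043 / (1×13.39×1.126))² = 0.0009305

0.000930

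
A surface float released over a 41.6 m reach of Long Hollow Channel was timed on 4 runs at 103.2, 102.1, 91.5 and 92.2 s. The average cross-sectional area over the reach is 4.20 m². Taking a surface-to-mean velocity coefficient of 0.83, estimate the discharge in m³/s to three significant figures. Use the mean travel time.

1.49 m³/s

t̄ = (103.2 + 102.1 + 91.5 + 92.2) / 4 = 97.25 s
v_surface = L / t̄ = 41.6 / 97.25 = 0.4278 m/s
v_mean = 0.83 × 0.4278 = 0.3550 m/s
Q = A × v_mean = 4.20 × 0.3550 = 1.491 m³/s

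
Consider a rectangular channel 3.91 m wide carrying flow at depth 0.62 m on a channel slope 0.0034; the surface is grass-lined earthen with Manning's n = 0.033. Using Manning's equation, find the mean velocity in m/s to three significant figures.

1.07 m/s

A = b·y = 3.91 × 0.62 = 2.424 m²
P = b + 2y = 3.91 + 2×0.62 = 5.150 m
R = A/P = 2.424/5.150 = 0.4707 m
Q = (1/n)·A·R^(2/3)·S^(1/2) = (1/0.033) × 2.424 × 0.4707^(2/3) × 0.0034^(1/2) = 2.592 m³/s
V = Q/A = 2.592/2.424 = 1.069 m/s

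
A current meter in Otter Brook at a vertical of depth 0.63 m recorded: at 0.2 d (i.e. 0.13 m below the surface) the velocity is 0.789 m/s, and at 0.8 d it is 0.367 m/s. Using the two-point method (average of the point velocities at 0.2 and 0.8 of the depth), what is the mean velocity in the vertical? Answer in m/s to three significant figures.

0.578 m/s

v̄ = (0.789 + 0.367) / 2 = 0.5780 m/s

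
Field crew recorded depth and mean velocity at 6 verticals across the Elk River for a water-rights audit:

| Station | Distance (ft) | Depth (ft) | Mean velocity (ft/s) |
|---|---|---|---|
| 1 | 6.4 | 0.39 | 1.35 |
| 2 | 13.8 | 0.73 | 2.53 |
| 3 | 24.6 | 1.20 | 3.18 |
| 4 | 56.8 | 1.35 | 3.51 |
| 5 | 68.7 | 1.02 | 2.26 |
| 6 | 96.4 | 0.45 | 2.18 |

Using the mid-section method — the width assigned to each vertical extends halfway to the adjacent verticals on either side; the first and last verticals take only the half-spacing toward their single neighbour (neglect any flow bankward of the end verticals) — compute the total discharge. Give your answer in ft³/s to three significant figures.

265 ft³/s

w_1 = (13.8 − 6.4)/2 = 3.7 ft; q_1 = 1.35 × 0.39 × 3.7 = 1.948 ft³/s
w_2 = (24.6 − 6.4)/2 = 9.1 ft; q_2 = 2.53 × 0.73 × 9.1 = 16.81 ft³/s
w_3 = (56.8 − 13.8)/2 = 21.5 ft; q_3 = 3.18 × 1.20 × 21.5 = 82.04 ft³/s
w_4 = (68.7 − 24.6)/2 = 22.05 ft; q_4 = 3.51 × 1.35 × 22.05 = 104.5 ft³/s
w_5 = (96.4 − 56.8)/2 = 19.8 ft; q_5 = 2.26 × 1.02 × 19.8 = 45.64 ft³/s
w_6 = (96.4 − 68.7)/2 = 13.85 ft; q_6 = 2.18 × 0.45 × 13.85 = 13.59 ft³/s
Q = Σ qᵢ = 264.5 ft³/s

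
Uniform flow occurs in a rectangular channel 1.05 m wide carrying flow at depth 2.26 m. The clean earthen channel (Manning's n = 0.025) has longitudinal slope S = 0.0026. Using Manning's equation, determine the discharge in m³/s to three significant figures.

2.74 m³/s

A = b·y = 1.05 × 2.26 = 2.373 m²
P = b + 2y = 1.05 + 2×2.26 = 5.570 m
R = A/P = 2.373/5.570 = 0.4260 m
Q = (1/n)·A·R^(2/3)·S^(1/2) = (1/0.025) × 2.373 × 0.4260^(2/3) × 0.0026^(1/2) = 2.740 m³/s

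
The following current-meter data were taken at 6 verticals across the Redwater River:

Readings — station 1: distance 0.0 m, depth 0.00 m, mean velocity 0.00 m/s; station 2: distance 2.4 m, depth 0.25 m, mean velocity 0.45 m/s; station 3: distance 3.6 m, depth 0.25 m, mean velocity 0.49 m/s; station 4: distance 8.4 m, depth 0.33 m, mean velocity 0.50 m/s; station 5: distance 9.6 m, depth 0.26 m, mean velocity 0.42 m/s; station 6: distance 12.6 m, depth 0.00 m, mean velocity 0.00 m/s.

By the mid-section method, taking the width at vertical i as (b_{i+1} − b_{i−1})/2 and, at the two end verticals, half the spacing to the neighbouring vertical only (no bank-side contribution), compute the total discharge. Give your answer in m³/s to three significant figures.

w_2 = (3.6 − 0.0)/2 = 1.8 m; q_2 = 0.45 × 0.25 × 1.8 = 0.2025 m³/s
w_3 = (8.4 − 2.4)/2 = 3 m; q_3 = 0.49 × 0.25 × 3 = 0.3675 m³/s
w_4 = (9.6 − 3.6)/2 = 3 m; q_4 = 0.50 × 0.33 × 3 = 0.4950 m³/s
w_5 = (12.6 − 8.4)/2 = 2.1 m; q_5 = 0.42 × 0.26 × 2.1 = 0.2293 m³/s
Stations 1, 6 contribute zero (depth or velocity is 0).
Q = Σ qᵢ = 1.294 m³/s

1.29 m³/s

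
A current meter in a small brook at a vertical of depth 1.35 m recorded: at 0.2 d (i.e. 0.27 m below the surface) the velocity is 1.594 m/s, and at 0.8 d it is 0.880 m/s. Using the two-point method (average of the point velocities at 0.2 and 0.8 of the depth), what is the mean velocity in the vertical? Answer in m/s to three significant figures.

1.24 m/s

v̄ = (1.594 + 0.880) / 2 = 1.237 m/s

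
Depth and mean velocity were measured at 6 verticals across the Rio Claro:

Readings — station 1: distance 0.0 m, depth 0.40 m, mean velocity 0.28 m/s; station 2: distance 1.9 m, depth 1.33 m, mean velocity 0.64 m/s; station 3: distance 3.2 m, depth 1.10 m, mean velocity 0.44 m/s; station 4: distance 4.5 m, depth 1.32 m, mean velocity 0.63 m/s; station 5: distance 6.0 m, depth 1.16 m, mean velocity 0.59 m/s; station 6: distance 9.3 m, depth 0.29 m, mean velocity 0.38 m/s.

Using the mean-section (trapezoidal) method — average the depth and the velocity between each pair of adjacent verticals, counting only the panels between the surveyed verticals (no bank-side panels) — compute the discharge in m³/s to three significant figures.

4.75 m³/s

Panel 1-2: Δb = 1.9 m, d̄ = (0.40+1.33)/2 = 0.865, v̄ = (0.28+0.64)/2 = 0.46 → q = 1.9×0.865×0.46 = 0.7560 m³/s
Panel 2-3: Δb = 1.3 m, d̄ = (1.33+1.10)/2 = 1.215, v̄ = (0.64+0.44)/2 = 0.54 → q = 1.3×1.215×0.54 = 0.8529 m³/s
Panel 3-4: Δb = 1.3 m, d̄ = (1.10+1.32)/2 = 1.21, v̄ = (0.44+0.63)/2 = 0.535 → q = 1.3×1.21×0.535 = 0.8416 m³/s
Panel 4-5: Δb = 1.5 m, d̄ = (1.32+1.16)/2 = 1.24, v̄ = (0.63+0.59)/2 = 0.61 → q = 1.5×1.24×0.61 = 1.135 m³/s
Panel 5-6: Δb = 3.3 m, d̄ = (1.16+0.29)/2 = 0.725, v̄ = (0.59+0.38)/2 = 0.485 → q = 3.3×0.725×0.485 = 1.160 m³/s
Q = Σ q = 4.745 m³/s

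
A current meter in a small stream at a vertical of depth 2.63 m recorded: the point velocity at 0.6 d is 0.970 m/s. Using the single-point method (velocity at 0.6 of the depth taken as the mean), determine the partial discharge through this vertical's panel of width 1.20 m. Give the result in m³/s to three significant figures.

v̄ = v₀.₆ = 0.970 m/s
q = v̄ × d × w = 0.9700 × 2.63 × 1.20 = 3.061 m³/s

3.06 m³/s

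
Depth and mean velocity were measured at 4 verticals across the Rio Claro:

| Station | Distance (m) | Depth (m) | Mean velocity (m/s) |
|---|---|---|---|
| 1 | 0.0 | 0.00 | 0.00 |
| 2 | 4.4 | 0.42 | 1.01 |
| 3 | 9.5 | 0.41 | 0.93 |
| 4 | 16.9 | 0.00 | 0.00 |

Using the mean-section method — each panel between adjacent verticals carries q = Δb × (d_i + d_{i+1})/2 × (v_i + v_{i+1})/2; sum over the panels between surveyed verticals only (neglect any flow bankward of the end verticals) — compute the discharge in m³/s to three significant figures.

3.23 m³/s

Panel 1-2: Δb = 4.4 m, d̄ = (0.00+0.42)/2 = 0.21, v̄ = (0.00+1.01)/2 = 0.505 → q = 4.4×0.21×0.505 = 0.4666 m³/s
Panel 2-3: Δb = 5.1 m, d̄ = (0.42+0.41)/2 = 0.415, v̄ = (1.01+0.93)/2 = 0.97 → q = 5.1×0.415×0.97 = 2.053 m³/s
Panel 3-4: Δb = 7.4 m, d̄ = (0.41+0.00)/2 = 0.205, v̄ = (0.93+0.00)/2 = 0.465 → q = 7.4×0.205×0.465 = 0.7054 m³/s
Q = Σ q = 3.225 m³/s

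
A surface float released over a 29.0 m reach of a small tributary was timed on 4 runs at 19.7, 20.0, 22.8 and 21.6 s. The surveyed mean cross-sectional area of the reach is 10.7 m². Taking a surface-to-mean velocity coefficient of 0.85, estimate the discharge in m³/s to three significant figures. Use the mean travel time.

t̄ = (19.7 + 20.0 + 22.8 + 21.6) / 4 = 21.025 s
v_surface = L / t̄ = 29.0 / 21.025 = 1.379 m/s
v_mean = 0.85 × 1.379 = 1.172 m/s
Q = A × v_mean = 10.7 × 1.172 = 12.54 m³/s

12.5 m³/s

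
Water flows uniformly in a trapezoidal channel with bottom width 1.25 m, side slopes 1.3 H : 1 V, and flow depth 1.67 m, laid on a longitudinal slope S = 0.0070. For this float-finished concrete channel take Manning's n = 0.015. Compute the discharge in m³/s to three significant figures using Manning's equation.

28.6 m³/s

A = (b + z·y)·y = (1.25 + 1.3×1.67)×1.67 = 5.713 m²
P = b + 2y√(1+z²) = 1.25 + 2×1.67×√(1+1.3²) = 6.728 m
R = A/P = 5.713/6.728 = 0.8491 m
Q = (1/n)·A·R^(2/3)·S^(1/2) = (1/0.015) × 5.713 × 0.8491^(2/3) × 0.0070^(1/2) = 28.57 m³/s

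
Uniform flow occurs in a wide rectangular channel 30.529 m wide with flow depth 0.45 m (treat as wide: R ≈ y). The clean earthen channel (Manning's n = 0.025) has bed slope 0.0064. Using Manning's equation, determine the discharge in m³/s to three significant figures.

25.8 m³/s

A = b·y = 30.529 × 0.45 = 13.74 m²
Wide channel: R ≈ y = 0.45 m
Q = (1/n)·A·R^(2/3)·S^(1/2) = (1/0.025) × 13.74 × 0.4500^(2/3) × 0.0064^(1/2) = 25.82 m³/s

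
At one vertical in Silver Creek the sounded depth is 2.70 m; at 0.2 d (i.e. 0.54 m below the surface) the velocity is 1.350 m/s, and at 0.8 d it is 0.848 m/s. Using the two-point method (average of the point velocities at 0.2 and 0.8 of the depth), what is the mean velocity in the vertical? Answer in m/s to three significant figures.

v̄ = (1.350 + 0.848) / 2 = 1.099 m/s

1.10 m/s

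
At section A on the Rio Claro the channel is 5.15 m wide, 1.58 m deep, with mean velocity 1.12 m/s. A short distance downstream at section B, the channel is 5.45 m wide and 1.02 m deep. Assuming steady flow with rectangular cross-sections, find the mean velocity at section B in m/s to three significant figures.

Q = A₁V₁ = (5.15×1.58) × 1.12 = 9.113 m³/s
A₂ = 5.45 × 1.02 = 5.559 m²
V₂ = Q/A₂ = 9.113/5.559 = 1.639 m/s

1.64 m/s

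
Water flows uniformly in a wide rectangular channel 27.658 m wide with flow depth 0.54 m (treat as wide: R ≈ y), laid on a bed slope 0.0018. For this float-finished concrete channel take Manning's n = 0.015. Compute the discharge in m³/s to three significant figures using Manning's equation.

A = b·y = 27.658 × 0.54 = 14.94 m²
Wide channel: R ≈ y = 0.54 m
Q = (1/n)·A·R^(2/3)·S^(1/2) = (1/0.015) × 14.94 × 0.5400^(2/3) × 0.0018^(1/2) = 28.01 m³/s

28.0 m³/s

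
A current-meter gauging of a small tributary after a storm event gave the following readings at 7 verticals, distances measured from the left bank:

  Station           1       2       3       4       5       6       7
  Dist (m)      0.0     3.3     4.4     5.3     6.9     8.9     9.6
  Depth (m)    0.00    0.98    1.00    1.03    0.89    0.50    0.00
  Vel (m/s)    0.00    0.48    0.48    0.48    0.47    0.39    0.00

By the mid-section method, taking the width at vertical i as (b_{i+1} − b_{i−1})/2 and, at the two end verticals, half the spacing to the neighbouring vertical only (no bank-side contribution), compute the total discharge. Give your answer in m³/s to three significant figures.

w_2 = (4.4 − 0.0)/2 = 2.2 m; q_2 = 0.48 × 0.98 × 2.2 = 1.035 m³/s
w_3 = (5.3 − 3.3)/2 = 1 m; q_3 = 0.48 × 1.00 × 1 = 0.4800 m³/s
w_4 = (6.9 − 4.4)/2 = 1.25 m; q_4 = 0.48 × 1.03 × 1.25 = 0.6180 m³/s
w_5 = (8.9 − 5.3)/2 = 1.8 m; q_5 = 0.47 × 0.89 × 1.8 = 0.7529 m³/s
w_6 = (9.6 − 6.9)/2 = 1.35 m; q_6 = 0.39 × 0.50 × 1.35 = 0.2633 m³/s
Stations 1, 7 contribute zero (depth or velocity is 0).
Q = Σ qᵢ = 3.149 m³/s

3.15 m³/s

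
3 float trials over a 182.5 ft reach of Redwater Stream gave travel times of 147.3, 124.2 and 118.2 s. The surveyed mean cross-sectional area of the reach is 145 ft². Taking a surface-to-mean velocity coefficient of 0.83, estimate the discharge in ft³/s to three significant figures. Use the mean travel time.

169 ft³/s

t̄ = (147.3 + 124.2 + 118.2) / 3 = 129.9 s
v_surface = L / t̄ = 182.5 / 129.9 = 1.405 ft/s
v_mean = 0.83 × 1.405 = 1.166 ft/s
Q = A × v_mean = 145 × 1.166 = 169.1 ft³/s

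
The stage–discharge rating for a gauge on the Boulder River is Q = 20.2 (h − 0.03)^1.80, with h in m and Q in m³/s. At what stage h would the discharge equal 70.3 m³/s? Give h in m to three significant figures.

h − h₀ = (Q/C)^(1/b) = (70.3/20.2)^(1/1.80) = 1.999 m
h = 0.03 + 1.999 = 2.029 m

2.03 m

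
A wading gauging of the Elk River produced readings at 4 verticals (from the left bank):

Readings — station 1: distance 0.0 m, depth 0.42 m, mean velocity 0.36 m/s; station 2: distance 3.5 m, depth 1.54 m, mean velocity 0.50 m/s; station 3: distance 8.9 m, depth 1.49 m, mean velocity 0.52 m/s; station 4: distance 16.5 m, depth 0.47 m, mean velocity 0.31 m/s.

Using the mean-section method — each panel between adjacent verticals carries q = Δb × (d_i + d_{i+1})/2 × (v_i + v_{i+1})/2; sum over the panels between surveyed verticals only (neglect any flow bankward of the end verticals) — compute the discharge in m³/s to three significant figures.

Panel 1-2: Δb = 3.5 m, d̄ = (0.42+1.54)/2 = 0.98, v̄ = (0.36+0.50)/2 = 0.43 → q = 3.5×0.98×0.43 = 1.475 m³/s
Panel 2-3: Δb = 5.4 m, d̄ = (1.54+1.49)/2 = 1.515, v̄ = (0.50+0.52)/2 = 0.51 → q = 5.4×1.515×0.51 = 4.172 m³/s
Panel 3-4: Δb = 7.6 m, d̄ = (1.49+0.47)/2 = 0.98, v̄ = (0.52+0.31)/2 = 0.415 → q = 7.6×0.98×0.415 = 3.091 m³/s
Q = Σ q = 8.738 m³/s

8.74 m³/s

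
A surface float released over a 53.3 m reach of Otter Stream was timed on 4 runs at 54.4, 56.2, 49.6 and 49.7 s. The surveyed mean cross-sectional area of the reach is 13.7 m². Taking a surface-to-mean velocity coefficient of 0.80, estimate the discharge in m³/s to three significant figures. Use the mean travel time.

t̄ = (54.4 + 56.2 + 49.6 + 49.7) / 4 = 52.475 s
v_surface = L / t̄ = 53.3 / 52.475 = 1.016 m/s
v_mean = 0.80 × 1.016 = 0.8126 m/s
Q = A × v_mean = 13.7 × 0.8126 = 11.13 m³/s

11.1 m³/s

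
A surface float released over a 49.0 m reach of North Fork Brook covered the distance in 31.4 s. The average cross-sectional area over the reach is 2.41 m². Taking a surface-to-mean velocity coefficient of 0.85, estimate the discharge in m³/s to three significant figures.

3.20 m³/s

v_surface = L / t̄ = 49.0 / 31.4 = 1.561 m/s
v_mean = 0.85 × 1.561 = 1.326 m/s
Q = A × v_mean = 2.41 × 1.326 = 3.197 m³/s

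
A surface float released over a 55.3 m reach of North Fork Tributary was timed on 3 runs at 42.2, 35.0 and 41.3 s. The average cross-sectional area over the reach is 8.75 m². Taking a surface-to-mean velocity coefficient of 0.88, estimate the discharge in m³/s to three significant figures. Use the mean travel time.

10.8 m³/s

t̄ = (42.2 + 35.0 + 41.3) / 3 = 39.5 s
v_surface = L / t̄ = 55.3 / 39.5 = 1.400 m/s
v_mean = 0.88 × 1.400 = 1.232 m/s
Q = A × v_mean = 8.75 × 1.232 = 10.78 m³/s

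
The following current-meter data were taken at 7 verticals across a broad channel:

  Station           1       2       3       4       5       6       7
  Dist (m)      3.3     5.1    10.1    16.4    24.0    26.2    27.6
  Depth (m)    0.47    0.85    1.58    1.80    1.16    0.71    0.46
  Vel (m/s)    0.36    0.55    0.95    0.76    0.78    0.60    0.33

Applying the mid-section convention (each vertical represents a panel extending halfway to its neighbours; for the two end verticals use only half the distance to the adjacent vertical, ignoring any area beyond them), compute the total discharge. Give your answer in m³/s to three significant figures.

w_1 = (5.1 − 3.3)/2 = 0.9 m; q_1 = 0.36 × 0.47 × 0.9 = 0.1523 m³/s
w_2 = (10.1 − 3.3)/2 = 3.4 m; q_2 = 0.55 × 0.85 × 3.4 = 1.590 m³/s
w_3 = (16.4 − 5.1)/2 = 5.65 m; q_3 = 0.95 × 1.58 × 5.65 = 8.481 m³/s
w_4 = (24.0 − 10.1)/2 = 6.95 m; q_4 = 0.76 × 1.80 × 6.95 = 9.508 m³/s
w_5 = (26.2 − 16.4)/2 = 4.9 m; q_5 = 0.78 × 1.16 × 4.9 = 4.434 m³/s
w_6 = (27.6 − 24.0)/2 = 1.8 m; q_6 = 0.60 × 0.71 × 1.8 = 0.7668 m³/s
w_7 = (27.6 − 26.2)/2 = 0.7 m; q_7 = 0.33 × 0.46 × 0.7 = 0.1063 m³/s
Q = Σ qᵢ = 25.04 m³/s

25.0 m³/s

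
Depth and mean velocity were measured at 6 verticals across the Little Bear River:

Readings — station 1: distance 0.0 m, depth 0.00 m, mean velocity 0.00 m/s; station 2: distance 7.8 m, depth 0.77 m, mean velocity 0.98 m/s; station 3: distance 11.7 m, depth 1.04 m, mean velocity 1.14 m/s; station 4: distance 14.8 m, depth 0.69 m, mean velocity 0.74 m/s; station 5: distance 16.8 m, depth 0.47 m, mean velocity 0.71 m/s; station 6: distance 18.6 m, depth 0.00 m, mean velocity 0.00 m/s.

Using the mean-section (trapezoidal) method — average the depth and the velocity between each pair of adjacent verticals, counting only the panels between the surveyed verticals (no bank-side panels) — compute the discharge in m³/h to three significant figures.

Panel 1-2: Δb = 7.8 m, d̄ = (0.00+0.77)/2 = 0.385, v̄ = (0.00+0.98)/2 = 0.49 → q = 7.8×0.385×0.49 = 1.471 m³/s
Panel 2-3: Δb = 3.9 m, d̄ = (0.77+1.04)/2 = 0.905, v̄ = (0.98+1.14)/2 = 1.06 → q = 3.9×0.905×1.06 = 3.741 m³/s
Panel 3-4: Δb = 3.1 m, d̄ = (1.04+0.69)/2 = 0.865, v̄ = (1.14+0.74)/2 = 0.94 → q = 3.1×0.865×0.94 = 2.521 m³/s
Panel 4-5: Δb = 2 m, d̄ = (0.69+0.47)/2 = 0.58, v̄ = (0.74+0.71)/2 = 0.725 → q = 2×0.58×0.725 = 0.8410 m³/s
Panel 5-6: Δb = 1.8 m, d̄ = (0.47+0.00)/2 = 0.235, v̄ = (0.71+0.00)/2 = 0.355 → q = 1.8×0.235×0.355 = 0.1502 m³/s
Q = Σ q = 8.725 m³/s
= 8.725 × 3600 = 31410 m³/h

31400 m³/h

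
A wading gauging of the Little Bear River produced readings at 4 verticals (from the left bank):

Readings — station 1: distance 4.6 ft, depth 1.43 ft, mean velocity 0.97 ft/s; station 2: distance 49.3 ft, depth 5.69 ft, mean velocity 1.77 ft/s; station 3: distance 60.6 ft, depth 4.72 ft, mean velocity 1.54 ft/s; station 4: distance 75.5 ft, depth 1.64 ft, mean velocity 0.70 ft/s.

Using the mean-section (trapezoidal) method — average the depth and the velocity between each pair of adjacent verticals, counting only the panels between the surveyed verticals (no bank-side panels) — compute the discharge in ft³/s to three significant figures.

368 ft³/s

Panel 1-2: Δb = 44.7 ft, d̄ = (1.43+5.69)/2 = 3.56, v̄ = (0.97+1.77)/2 = 1.37 → q = 44.7×3.56×1.37 = 218.0 ft³/s
Panel 2-3: Δb = 11.3 ft, d̄ = (5.69+4.72)/2 = 5.205, v̄ = (1.77+1.54)/2 = 1.655 → q = 11.3×5.205×1.655 = 97.34 ft³/s
Panel 3-4: Δb = 14.9 ft, d̄ = (4.72+1.64)/2 = 3.18, v̄ = (1.54+0.70)/2 = 1.12 → q = 14.9×3.18×1.12 = 53.07 ft³/s
Q = Σ q = 368.4 ft³/s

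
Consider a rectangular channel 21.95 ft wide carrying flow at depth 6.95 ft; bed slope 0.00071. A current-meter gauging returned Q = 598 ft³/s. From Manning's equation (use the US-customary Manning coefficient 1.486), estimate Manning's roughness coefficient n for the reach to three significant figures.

A = b·y = 21.95 × 6.95 = 152.6 ft²
P = b + 2y = 21.95 + 2×6.95 = 35.85 ft
R = A/P = 152.6/35.85 = 4.255 ft
n = (1.486/Q)·A·R^(2/3)·S^(1/2) = (1.486/598) × 152.6 × 2.626 × 0.02665 = 0.02652

0.0265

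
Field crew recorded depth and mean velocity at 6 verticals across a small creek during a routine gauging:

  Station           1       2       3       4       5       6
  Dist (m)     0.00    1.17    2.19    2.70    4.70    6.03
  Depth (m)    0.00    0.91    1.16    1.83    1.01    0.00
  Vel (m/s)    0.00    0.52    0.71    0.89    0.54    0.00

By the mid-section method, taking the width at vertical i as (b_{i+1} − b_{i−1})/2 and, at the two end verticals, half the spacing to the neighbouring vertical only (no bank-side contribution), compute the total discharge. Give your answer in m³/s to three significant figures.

w_2 = (2.19 − 0.00)/2 = 1.095 m; q_2 = 0.52 × 0.91 × 1.095 = 0.5182 m³/s
w_3 = (2.70 − 1.17)/2 = 0.765 m; q_3 = 0.71 × 1.16 × 0.765 = 0.6301 m³/s
w_4 = (4.70 − 2.19)/2 = 1.255 m; q_4 = 0.89 × 1.83 × 1.255 = 2.044 m³/s
w_5 = (6.03 − 2.70)/2 = 1.665 m; q_5 = 0.54 × 1.01 × 1.665 = 0.9081 m³/s
Stations 1, 6 contribute zero (depth or velocity is 0).
Q = Σ qᵢ = 4.100 m³/s

4.10 m³/s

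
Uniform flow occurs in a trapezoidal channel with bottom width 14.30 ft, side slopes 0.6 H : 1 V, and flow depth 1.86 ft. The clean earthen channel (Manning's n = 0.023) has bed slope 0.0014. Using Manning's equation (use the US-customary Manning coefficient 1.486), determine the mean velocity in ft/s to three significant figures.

3.22 ft/s

A = (b + z·y)·y = (14.30 + 0.6×1.86)×1.86 = 28.67 ft²
P = b + 2y√(1+z²) = 14.30 + 2×1.86×√(1+0.6²) = 18.64 ft
R = A/P = 28.67/18.64 = 1.538 ft
Q = (1.486/n)·A·R^(2/3)·S^(1/2) = (1.486/0.023) × 28.67 × 1.538^(2/3) × 0.0014^(1/2) = 92.38 ft³/s
V = Q/A = 92.38/28.67 = 3.222 ft/s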